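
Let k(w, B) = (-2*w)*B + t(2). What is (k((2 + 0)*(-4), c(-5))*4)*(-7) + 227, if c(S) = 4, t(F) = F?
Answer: -1621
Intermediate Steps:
k(w, B) = 2 - 2*B*w (k(w, B) = (-2*w)*B + 2 = -2*B*w + 2 = 2 - 2*B*w)
(k((2 + 0)*(-4), c(-5))*4)*(-7) + 227 = ((2 - 2*4*(2 + 0)*(-4))*4)*(-7) + 227 = ((2 - 2*4*2*(-4))*4)*(-7) + 227 = ((2 - 2*4*(-8))*4)*(-7) + 227 = ((2 + 64)*4)*(-7) + 227 = (66*4)*(-7) + 227 = 264*(-7) + 227 = -1848 + 227 = -1621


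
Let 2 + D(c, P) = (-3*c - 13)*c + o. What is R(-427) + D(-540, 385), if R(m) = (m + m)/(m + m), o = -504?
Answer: -868285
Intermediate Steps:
D(c, P) = -506 + c*(-13 - 3*c) (D(c, P) = -2 + ((-3*c - 13)*c - 504) = -2 + ((-13 - 3*c)*c - 504) = -2 + (c*(-13 - 3*c) - 504) = -2 + (-504 + c*(-13 - 3*c)) = -506 + c*(-13 - 3*c))
R(m) = 1 (R(m) = (2*m)/((2*m)) = (2*m)*(1/(2*m)) = 1)
R(-427) + D(-540, 385) = 1 + (-506 - 13*(-540) - 3*(-540)**2) = 1 + (-506 + 7020 - 3*291600) = 1 + (-506 + 7020 - 874800) = 1 - 868286 = -868285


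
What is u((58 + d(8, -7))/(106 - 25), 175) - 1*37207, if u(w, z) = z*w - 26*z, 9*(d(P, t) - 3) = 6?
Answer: -10114576/243 ≈ -41624.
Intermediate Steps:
d(P, t) = 11/3 (d(P, t) = 3 + (1/9)*6 = 3 + 2/3 = 11/3)
u(w, z) = -26*z + w*z (u(w, z) = w*z - 26*z = -26*z + w*z)
u((58 + d(8, -7))/(106 - 25), 175) - 1*37207 = 175*(-26 + (58 + 11/3)/(106 - 25)) - 1*37207 = 175*(-26 + (185/3)/81) - 37207 = 175*(-26 + (185/3)*(1/81)) - 37207 = 175*(-26 + 185/243) - 37207 = 175*(-6133/243) - 37207 = -1073275/243 - 37207 = -10114576/243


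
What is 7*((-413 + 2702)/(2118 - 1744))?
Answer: 16023/374 ≈ 42.842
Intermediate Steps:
7*((-413 + 2702)/(2118 - 1744)) = 7*(2289/374) = 16023/374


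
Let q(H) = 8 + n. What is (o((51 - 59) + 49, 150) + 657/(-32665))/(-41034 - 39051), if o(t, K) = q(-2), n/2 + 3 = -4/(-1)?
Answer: -325993/2615976525 ≈ -0.00012462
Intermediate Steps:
n = 2 (n = -6 + 2*(-4/(-1)) = -6 + 2*(-4*(-1)) = -6 + 2*4 = -6 + 8 = 2)
q(H) = 10 (q(H) = 8 + 2 = 10)
o(t, K) = 10
(o((51 - 59) + 49, 150) + 657/(-32665))/(-41034 - 39051) = (10 + 657/(-32665))/(-41034 - 39051) = (10 + 657*(-1/32665))/(-80085) = (10 - 657/32665)*(-1/80085) = (325993/32665)*(-1/80085) = -325993/2615976525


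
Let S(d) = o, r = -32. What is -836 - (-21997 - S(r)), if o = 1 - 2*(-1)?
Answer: 21164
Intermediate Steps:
o = 3 (o = 1 + 2 = 3)
S(d) = 3
-836 - (-21997 - S(r)) = -836 - (-21997 - 1*3) = -836 - (-21997 - 3) = -836 - 1*(-22000) = -836 + 22000 = 21164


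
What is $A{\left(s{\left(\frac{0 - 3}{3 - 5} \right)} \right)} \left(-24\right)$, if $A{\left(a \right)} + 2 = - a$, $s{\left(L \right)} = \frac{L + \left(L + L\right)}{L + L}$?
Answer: $84$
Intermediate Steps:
$s{\left(L \right)} = \frac{3}{2}$ ($s{\left(L \right)} = \frac{L + 2 L}{2 L} = 3 L \frac{1}{2 L} = \frac{3}{2}$)
$A{\left(a \right)} = -2 - a$
$A{\left(s{\left(\frac{0 - 3}{3 - 5} \right)} \right)} \left(-24\right) = \left(-2 - \frac{3}{2}\right) \left(-24\right) = \left(- \frac{7}{2}\right) \left(-24\right) = 84$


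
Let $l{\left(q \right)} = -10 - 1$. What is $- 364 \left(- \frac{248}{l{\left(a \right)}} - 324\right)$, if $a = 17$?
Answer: $\frac{1207024}{11} \approx 1.0973 \cdot 10^{5}$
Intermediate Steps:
$l{\left(q \right)} = -11$ ($l{\left(q \right)} = -10 - 1 = -11$)
$- 364 \left(- \frac{248}{l{\left(a \right)}} - 324\right) = - 364 \left(- \frac{248}{-11} - 324\right) = - 364 \left(\left(-248\right) \left(- \frac{1}{11}\right) - 324\right) = - 364 \left(\frac{248}{11} - 324\right) = \left(-364\right) \left(- \frac{3316}{11}\right) = \frac{1207024}{11}$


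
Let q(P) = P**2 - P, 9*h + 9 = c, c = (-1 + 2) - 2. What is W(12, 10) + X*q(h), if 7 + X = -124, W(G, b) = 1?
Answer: -24809/81 ≈ -306.28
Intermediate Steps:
X = -131 (X = -7 - 124 = -131)
c = -1 (c = 1 - 2 = -1)
h = -10/9 (h = -1 + (1/9)*(-1) = -1 - 1/9 = -10/9 ≈ -1.1111)
W(12, 10) + X*q(h) = 1 - (-1310)*(-1 - 10/9)/9 = 1 - (-1310)*(-19)/(9*9) = 1 - 131*190/81 = 1 - 24890/81 = -24809/81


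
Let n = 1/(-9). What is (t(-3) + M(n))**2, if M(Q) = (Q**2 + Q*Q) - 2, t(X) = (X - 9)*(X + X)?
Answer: 32171584/6561 ≈ 4903.5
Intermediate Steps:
n = -1/9 ≈ -0.11111
t(X) = 2*X*(-9 + X) (t(X) = (-9 + X)*(2*X) = 2*X*(-9 + X))
M(Q) = -2 + 2*Q**2 (M(Q) = (Q**2 + Q**2) - 2 = 2*Q**2 - 2 = -2 + 2*Q**2)
(t(-3) + M(n))**2 = (2*(-3)*(-9 - 3) + (-2 + 2*(-1/9)**2))**2 = (2*(-3)*(-12) + (-2 + 2*(1/81)))**2 = (72 + (-2 + 2/81))**2 = (72 - 160/81)**2 = (5672/81)**2 = 32171584/6561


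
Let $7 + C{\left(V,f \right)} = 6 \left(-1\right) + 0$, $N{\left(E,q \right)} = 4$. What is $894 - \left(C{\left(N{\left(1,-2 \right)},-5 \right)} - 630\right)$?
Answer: $1537$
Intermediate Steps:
$C{\left(V,f \right)} = -13$ ($C{\left(V,f \right)} = -7 + \left(6 \left(-1\right) + 0\right) = -7 + \left(-6 + 0\right) = -7 - 6 = -13$)
$894 - \left(C{\left(N{\left(1,-2 \right)},-5 \right)} - 630\right) = 894 - \left(-13 - 630\right) = 894 - -643 = 894 + 643 = 1537$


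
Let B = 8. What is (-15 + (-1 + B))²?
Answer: 64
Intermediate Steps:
(-15 + (-1 + B))² = (-15 + (-1 + 8))² = (-15 + 7)² = (-8)² = 64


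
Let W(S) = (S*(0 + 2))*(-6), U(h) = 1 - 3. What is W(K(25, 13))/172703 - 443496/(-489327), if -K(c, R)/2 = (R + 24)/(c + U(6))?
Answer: 587358528400/647896513421 ≈ 0.90656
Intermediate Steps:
U(h) = -2
K(c, R) = -2*(24 + R)/(-2 + c) (K(c, R) = -2*(R + 24)/(c - 2) = -2*(24 + R)/(-2 + c))
W(S) = -12*S (W(S) = (S*2)*(-6) = (2*S)*(-6) = -12*S)
W(K(25, 13))/172703 - 443496/(-489327) = -24*(-24 - 1*13)/(-2 + 25)/172703 - 443496/(-489327) = -24*(-24 - 13)/23*(1/172703) - 443496*(-1/489327) = -24*(-37)/23*(1/172703) + 147832/163109 = -12*(-74/23)*(1/172703) + 147832/163109 = (888/23)*(1/172703) + 147832/163109 = 888/3972169 + 147832/163109 = 587358528400/647896513421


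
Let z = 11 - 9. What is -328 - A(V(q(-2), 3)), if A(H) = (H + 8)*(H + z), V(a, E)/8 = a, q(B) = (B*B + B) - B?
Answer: -1688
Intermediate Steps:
q(B) = B**2 (q(B) = (B**2 + B) - B = (B + B**2) - B = B**2)
z = 2
V(a, E) = 8*a
A(H) = (2 + H)*(8 + H) (A(H) = (H + 8)*(H + 2) = (8 + H)*(2 + H) = (2 + H)*(8 + H))
-328 - A(V(q(-2), 3)) = -328 - (16 + (8*(-2)**2)**2 + 10*(8*(-2)**2)) = -328 - (16 + (8*4)**2 + 10*(8*4)) = -328 - (16 + 32**2 + 10*32) = -328 - (16 + 1024 + 320) = -328 - 1*1360 = -328 - 1360 = -1688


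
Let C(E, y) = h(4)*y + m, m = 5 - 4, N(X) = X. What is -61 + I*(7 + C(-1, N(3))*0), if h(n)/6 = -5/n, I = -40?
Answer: -341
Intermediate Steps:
h(n) = -30/n (h(n) = 6*(-5/n) = -30/n)
m = 1
C(E, y) = 1 - 15*y/2 (C(E, y) = (-30/4)*y + 1 = (-30*1/4)*y + 1 = -15*y/2 + 1 = 1 - 15*y/2)
-61 + I*(7 + C(-1, N(3))*0) = -61 - 40*(7 + (1 - 15/2*3)*0) = -61 - 40*(7 + (1 - 45/2)*0) = -61 - 40*(7 - 43/2*0) = -61 - 40*(7 + 0) = -61 - 40*7 = -61 - 280 = -341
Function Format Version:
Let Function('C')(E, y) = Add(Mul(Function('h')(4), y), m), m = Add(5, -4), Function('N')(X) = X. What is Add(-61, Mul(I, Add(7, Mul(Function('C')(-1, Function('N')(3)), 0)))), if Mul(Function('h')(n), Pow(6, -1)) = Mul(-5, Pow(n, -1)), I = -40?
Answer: -341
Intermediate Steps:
Function('h')(n) = Mul(-30, Pow(n, -1)) (Function('h')(n) = Mul(6, Mul(-5, Pow(n, -1))) = Mul(-30, Pow(n, -1)))
m = 1
Function('C')(E, y) = Add(1, Mul(Rational(-15, 2), y)) (Function('C')(E, y) = Add(Mul(Mul(-30, Pow(4, -1)), y), 1) = Add(Mul(Mul(-30, Rational(1, 4)), y), 1) = Add(Mul(Rational(-15, 2), y), 1) = Add(1, Mul(Rational(-15, 2), y)))
Add(-61, Mul(I, Add(7, Mul(Function('C')(-1, Function('N')(3)), 0)))) = Add(-61, Mul(-40, Add(7, Mul(Add(1, Mul(Rational(-15, 2), 3)), 0)))) = Add(-61, Mul(-40, Add(7, Mul(Add(1, Rational(-45, 2)), 0)))) = Add(-61, Mul(-40, Add(7, Mul(Rational(-43, 2), 0)))) = Add(-61, Mul(-40, Add(7, 0))) = Add(-61, Mul(-40, 7)) = Add(-61, -280) = -341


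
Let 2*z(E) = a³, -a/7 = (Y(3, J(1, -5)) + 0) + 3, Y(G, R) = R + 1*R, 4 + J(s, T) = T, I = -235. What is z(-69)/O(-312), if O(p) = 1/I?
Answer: -272041875/2 ≈ -1.3602e+8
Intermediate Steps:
J(s, T) = -4 + T
O(p) = -1/235 (O(p) = 1/(-235) = -1/235)
Y(G, R) = 2*R (Y(G, R) = R + R = 2*R)
a = 105 (a = -7*((2*(-4 - 5) + 0) + 3) = -7*((2*(-9) + 0) + 3) = -7*((-18 + 0) + 3) = -7*(-18 + 3) = -7*(-15) = 105)
z(E) = 1157625/2 (z(E) = (½)*105³ = (½)*1157625 = 1157625/2)
z(-69)/O(-312) = 1157625/(2*(-1/235)) = (1157625/2)*(-235) = -272041875/2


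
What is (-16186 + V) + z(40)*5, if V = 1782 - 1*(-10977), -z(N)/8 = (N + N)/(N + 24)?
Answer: -3477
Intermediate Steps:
z(N) = -16*N/(24 + N) (z(N) = -8*(N + N)/(N + 24) = -8*2*N/(24 + N) = -16*N/(24 + N))
V = 12759 (V = 1782 + 10977 = 12759)
(-16186 + V) + z(40)*5 = (-16186 + 12759) - 16*40/(24 + 40)*5 = -3427 - 16*40/64*5 = -3427 - 16*40*1/64*5 = -3427 - 10*5 = -3427 - 50 = -3477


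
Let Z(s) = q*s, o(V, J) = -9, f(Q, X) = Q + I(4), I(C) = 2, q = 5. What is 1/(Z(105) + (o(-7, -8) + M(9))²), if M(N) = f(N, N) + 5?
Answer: 1/574 ≈ 0.0017422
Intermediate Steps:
f(Q, X) = 2 + Q (f(Q, X) = Q + 2 = 2 + Q)
M(N) = 7 + N (M(N) = (2 + N) + 5 = 7 + N)
Z(s) = 5*s
1/(Z(105) + (o(-7, -8) + M(9))²) = 1/(5*105 + (-9 + (7 + 9))²) = 1/(525 + (-9 + 16)²) = 1/(525 + 7²) = 1/(525 + 49) = 1/574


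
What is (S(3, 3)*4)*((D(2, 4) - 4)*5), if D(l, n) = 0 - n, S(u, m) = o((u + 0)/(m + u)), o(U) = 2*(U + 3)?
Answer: -1120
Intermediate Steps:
o(U) = 6 + 2*U (o(U) = 2*(3 + U) = 6 + 2*U)
S(u, m) = 6 + 2*u/(m + u) (S(u, m) = 6 + 2*((u + 0)/(m + u)) = 6 + 2*(u/(m + u)) = 6 + 2*u/(m + u))
D(l, n) = -n
(S(3, 3)*4)*((D(2, 4) - 4)*5) = ((2*(3*3 + 4*3)/(3 + 3))*4)*((-1*4 - 4)*5) = ((2*(9 + 12)/6)*4)*((-4 - 4)*5) = ((2*(⅙)*21)*4)*(-8*5) = (7*4)*(-40) = 28*(-40) = -1120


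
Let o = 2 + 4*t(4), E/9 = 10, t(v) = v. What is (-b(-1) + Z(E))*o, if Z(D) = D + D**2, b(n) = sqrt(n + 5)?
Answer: 147384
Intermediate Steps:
E = 90 (E = 9*10 = 90)
b(n) = sqrt(5 + n)
o = 18 (o = 2 + 4*4 = 2 + 16 = 18)
(-b(-1) + Z(E))*o = (-sqrt(5 - 1) + 90*(1 + 90))*18 = (-sqrt(4) + 90*91)*18 = (-1*2 + 8190)*18 = (-2 + 8190)*18 = 8188*18 = 147384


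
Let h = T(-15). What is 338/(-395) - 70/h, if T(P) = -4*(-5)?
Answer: -3441/790 ≈ -4.3557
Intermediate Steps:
T(P) = 20
h = 20
338/(-395) - 70/h = 338/(-395) - 70/20 = 338*(-1/395) - 70*1/20 = -338/395 - 7/2 = -3441/790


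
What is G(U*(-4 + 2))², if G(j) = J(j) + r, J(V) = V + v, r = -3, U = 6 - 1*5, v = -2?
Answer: 49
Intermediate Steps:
U = 1 (U = 6 - 5 = 1)
J(V) = -2 + V (J(V) = V - 2 = -2 + V)
G(j) = -5 + j (G(j) = (-2 + j) - 3 = -5 + j)
G(U*(-4 + 2))² = (-5 + 1*(-4 + 2))² = (-5 + 1*(-2))² = (-5 - 2)² = (-7)² = 49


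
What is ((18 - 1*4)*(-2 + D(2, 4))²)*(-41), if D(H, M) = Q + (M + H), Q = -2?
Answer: -2296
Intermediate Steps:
D(H, M) = -2 + H + M (D(H, M) = -2 + (M + H) = -2 + (H + M) = -2 + H + M)
((18 - 1*4)*(-2 + D(2, 4))²)*(-41) = ((18 - 1*4)*(-2 + (-2 + 2 + 4))²)*(-41) = ((18 - 4)*(-2 + 4)²)*(-41) = (14*2²)*(-41) = (14*4)*(-41) = 56*(-41) = -2296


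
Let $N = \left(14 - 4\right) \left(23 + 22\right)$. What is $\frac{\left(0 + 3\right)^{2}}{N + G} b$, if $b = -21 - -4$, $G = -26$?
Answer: $- \frac{153}{424} \approx -0.36085$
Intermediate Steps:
$b = -17$ ($b = -21 + 4 = -17$)
$N = 450$ ($N = 10 \cdot 45 = 450$)
$\frac{\left(0 + 3\right)^{2}}{N + G} b = \frac{\left(0 + 3\right)^{2}}{450 - 26} \left(-17\right) = \frac{3^{2}}{424} \left(-17\right) = 9 \cdot \frac{1}{424} \left(-17\right) = \frac{9}{424} \left(-17\right) = - \frac{153}{424}$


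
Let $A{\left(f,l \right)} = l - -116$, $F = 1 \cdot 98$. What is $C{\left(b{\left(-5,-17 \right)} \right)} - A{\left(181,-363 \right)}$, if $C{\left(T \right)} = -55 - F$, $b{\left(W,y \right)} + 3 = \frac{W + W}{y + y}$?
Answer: $94$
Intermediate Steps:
$b{\left(W,y \right)} = -3 + \frac{W}{y}$ ($b{\left(W,y \right)} = -3 + \frac{W + W}{y + y} = -3 + \frac{2 W}{2 y} = -3 + 2 W \frac{1}{2 y} = -3 + \frac{W}{y}$)
$F = 98$
$C{\left(T \right)} = -153$ ($C{\left(T \right)} = -55 - 98 = -153$)
$A{\left(f,l \right)} = 116 + l$ ($A{\left(f,l \right)} = l + 116 = 116 + l$)
$C{\left(b{\left(-5,-17 \right)} \right)} - A{\left(181,-363 \right)} = -153 - \left(116 - 363\right) = -153 - -247 = -153 + 247 = 94$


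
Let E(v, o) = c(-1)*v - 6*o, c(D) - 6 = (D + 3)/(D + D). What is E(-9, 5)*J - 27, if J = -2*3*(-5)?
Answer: -2277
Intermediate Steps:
c(D) = 6 + (3 + D)/(2*D) (c(D) = 6 + (D + 3)/(D + D) = 6 + (3 + D)/((2*D)) = 6 + (3 + D)*(1/(2*D)) = 6 + (3 + D)/(2*D))
J = 30 (J = -6*(-5) = 30)
E(v, o) = -6*o + 5*v (E(v, o) = ((½)*(3 + 13*(-1))/(-1))*v - 6*o = ((½)*(-1)*(3 - 13))*v - 6*o = ((½)*(-1)*(-10))*v - 6*o = 5*v - 6*o = -6*o + 5*v)
E(-9, 5)*J - 27 = (-6*5 + 5*(-9))*30 - 27 = (-30 - 45)*30 - 27 = -75*30 - 27 = -2250 - 27 = -2277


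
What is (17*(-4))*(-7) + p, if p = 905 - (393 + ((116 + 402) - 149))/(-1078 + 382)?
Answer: 160323/116 ≈ 1382.1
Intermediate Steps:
p = 105107/116 (p = 905 - (393 + (518 - 149))/(-696) = 905 - (393 + 369)*(-1)/696 = 905 - 762*(-1)/696 = 905 - 1*(-127/116) = 905 + 127/116 = 105107/116 ≈ 906.09)
(17*(-4))*(-7) + p = (17*(-4))*(-7) + 105107/116 = -68*(-7) + 105107/116 = 476 + 105107/116 = 160323/116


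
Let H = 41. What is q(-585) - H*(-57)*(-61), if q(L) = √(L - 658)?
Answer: -142557 + I*√1243 ≈ -1.4256e+5 + 35.256*I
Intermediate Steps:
q(L) = √(-658 + L)
q(-585) - H*(-57)*(-61) = √(-658 - 585) - 41*(-57)*(-61) = √(-1243) - (-2337)*(-61) = I*√1243 - 1*142557 = I*√1243 - 142557 = -142557 + I*√1243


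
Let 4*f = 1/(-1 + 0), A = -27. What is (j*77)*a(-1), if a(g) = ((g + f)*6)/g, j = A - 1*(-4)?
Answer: -26565/2 ≈ -13283.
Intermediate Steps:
j = -23 (j = -27 - 1*(-4) = -27 + 4 = -23)
f = -¼ (f = 1/(4*(-1 + 0)) = (¼)/(-1) = (¼)*(-1) = -¼ ≈ -0.25000)
a(g) = (-3/2 + 6*g)/g (a(g) = ((g - ¼)*6)/g = ((-¼ + g)*6)/g = (-3/2 + 6*g)/g)
(j*77)*a(-1) = (-23*77)*(6 - 3/2/(-1)) = -1771*(6 - 3/2*(-1)) = -1771*(6 + 3/2) = -1771*15/2 = -26565/2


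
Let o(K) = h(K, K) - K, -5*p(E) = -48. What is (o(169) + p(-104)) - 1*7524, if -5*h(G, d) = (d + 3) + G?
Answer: -38758/5 ≈ -7751.6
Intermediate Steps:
h(G, d) = -⅗ - G/5 - d/5 (h(G, d) = -((d + 3) + G)/5 = -((3 + d) + G)/5 = -(3 + G + d)/5 = -⅗ - G/5 - d/5)
p(E) = 48/5 (p(E) = -⅕*(-48) = 48/5)
o(K) = -⅗ - 7*K/5 (o(K) = (-⅗ - K/5 - K/5) - K = (-⅗ - 2*K/5) - K = -⅗ - 7*K/5)
(o(169) + p(-104)) - 1*7524 = ((-⅗ - 7/5*169) + 48/5) - 1*7524 = ((-⅗ - 1183/5) + 48/5) - 7524 = (-1186/5 + 48/5) - 7524 = -1138/5 - 7524 = -38758/5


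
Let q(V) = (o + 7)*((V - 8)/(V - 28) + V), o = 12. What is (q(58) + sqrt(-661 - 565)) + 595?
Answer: 5186/3 + I*sqrt(1226) ≈ 1728.7 + 35.014*I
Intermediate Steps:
q(V) = 19*V + 19*(-8 + V)/(-28 + V) (q(V) = (12 + 7)*((V - 8)/(V - 28) + V) = 19*((-8 + V)/(-28 + V) + V) = 19*(V + (-8 + V)/(-28 + V)) = 19*V + 19*(-8 + V)/(-28 + V))
(q(58) + sqrt(-661 - 565)) + 595 = (19*(-8 + 58**2 - 27*58)/(-28 + 58) + sqrt(-661 - 565)) + 595 = (19*(-8 + 3364 - 1566)/30 + sqrt(-1226)) + 595 = (19*(1/30)*1790 + I*sqrt(1226)) + 595 = (3401/3 + I*sqrt(1226)) + 595 = 5186/3 + I*sqrt(1226)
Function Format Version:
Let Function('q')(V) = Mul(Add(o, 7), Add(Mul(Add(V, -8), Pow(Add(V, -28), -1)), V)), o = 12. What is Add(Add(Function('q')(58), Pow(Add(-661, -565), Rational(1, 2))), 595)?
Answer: Add(Rational(5186, 3), Mul(I, Pow(1226, Rational(1, 2)))) ≈ Add(1728.7, Mul(35.014, I))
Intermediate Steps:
Function('q')(V) = Add(Mul(19, V), Mul(19, Pow(Add(-28, V), -1), Add(-8, V))) (Function('q')(V) = Mul(Add(12, 7), Add(Mul(Add(V, -8), Pow(Add(V, -28), -1)), V)) = Mul(19, Add(Mul(Add(-8, V), Pow(Add(-28, V), -1)), V)) = Mul(19, Add(Mul(Pow(Add(-28, V), -1), Add(-8, V)), V)) = Mul(19, Add(V, Mul(Pow(Add(-28, V), -1), Add(-8, V)))) = Add(Mul(19, V), Mul(19, Pow(Add(-28, V), -1), Add(-8, V))))
Add(Add(Function('q')(58), Pow(Add(-661, -565), Rational(1, 2))), 595) = Add(Add(Mul(19, Pow(Add(-28, 58), -1), Add(-8, Pow(58, 2), Mul(-27, 58))), Pow(Add(-661, -565), Rational(1, 2))), 595) = Add(Add(Mul(19, Pow(30, -1), Add(-8, 3364, -1566)), Pow(-1226, Rational(1, 2))), 595) = Add(Add(Mul(19, Rational(1, 30), 1790), Mul(I, Pow(1226, Rational(1, 2)))), 595) = Add(Add(Rational(3401, 3), Mul(I, Pow(1226, Rational(1, 2)))), 595) = Add(Rational(5186, 3), Mul(I, Pow(1226, Rational(1, 2))))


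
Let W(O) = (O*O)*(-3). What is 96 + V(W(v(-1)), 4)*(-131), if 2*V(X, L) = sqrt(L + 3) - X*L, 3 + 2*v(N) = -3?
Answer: -6978 - 131*sqrt(7)/2 ≈ -7151.3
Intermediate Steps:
v(N) = -3 (v(N) = -3/2 + (1/2)*(-3) = -3/2 - 3/2 = -3)
W(O) = -3*O**2 (W(O) = O**2*(-3) = -3*O**2)
V(X, L) = sqrt(3 + L)/2 - L*X/2 (V(X, L) = (sqrt(L + 3) - X*L)/2 = (sqrt(3 + L) - L*X)/2 = sqrt(3 + L)/2 - L*X/2)
96 + V(W(v(-1)), 4)*(-131) = 96 + (sqrt(3 + 4)/2 - 1/2*4*(-3*(-3)**2))*(-131) = 96 + (sqrt(7)/2 - 1/2*4*(-3*9))*(-131) = 96 + (sqrt(7)/2 - 1/2*4*(-27))*(-131) = 96 + (sqrt(7)/2 + 54)*(-131) = 96 + (54 + sqrt(7)/2)*(-131) = 96 + (-7074 - 131*sqrt(7)/2) = -6978 - 131*sqrt(7)/2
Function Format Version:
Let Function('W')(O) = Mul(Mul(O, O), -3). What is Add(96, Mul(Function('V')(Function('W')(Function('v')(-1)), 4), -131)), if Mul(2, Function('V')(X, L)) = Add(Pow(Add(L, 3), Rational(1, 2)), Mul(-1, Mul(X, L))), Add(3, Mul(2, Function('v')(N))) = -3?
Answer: Add(-6978, Mul(Rational(-131, 2), Pow(7, Rational(1, 2)))) ≈ -7151.3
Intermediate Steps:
Function('v')(N) = -3 (Function('v')(N) = Add(Rational(-3, 2), Mul(Rational(1, 2), -3)) = Add(Rational(-3, 2), Rational(-3, 2)) = -3)
Function('W')(O) = Mul(-3, Pow(O, 2)) (Function('W')(O) = Mul(Pow(O, 2), -3) = Mul(-3, Pow(O, 2)))
Function('V')(X, L) = Add(Mul(Rational(1, 2), Pow(Add(3, L), Rational(1, 2))), Mul(Rational(-1, 2), L, X)) (Function('V')(X, L) = Mul(Rational(1, 2), Add(Pow(Add(L, 3), Rational(1, 2)), Mul(-1, Mul(X, L)))) = Mul(Rational(1, 2), Add(Pow(Add(3, L), Rational(1, 2)), Mul(-1, Mul(L, X)))) = Mul(Rational(1, 2), Add(Pow(Add(3, L), Rational(1, 2)), Mul(-1, L, X))) = Add(Mul(Rational(1, 2), Pow(Add(3, L), Rational(1, 2))), Mul(Rational(-1, 2), L, X)))
Add(96, Mul(Function('V')(Function('W')(Function('v')(-1)), 4), -131)) = Add(96, Mul(Add(Mul(Rational(1, 2), Pow(Add(3, 4), Rational(1, 2))), Mul(Rational(-1, 2), 4, Mul(-3, Pow(-3, 2)))), -131)) = Add(96, Mul(Add(Mul(Rational(1, 2), Pow(7, Rational(1, 2))), Mul(Rational(-1, 2), 4, Mul(-3, 9))), -131)) = Add(96, Mul(Add(Mul(Rational(1, 2), Pow(7, Rational(1, 2))), Mul(Rational(-1, 2), 4, -27)), -131)) = Add(96, Mul(Add(Mul(Rational(1, 2), Pow(7, Rational(1, 2))), 54), -131)) = Add(96, Mul(Add(54, Mul(Rational(1, 2), Pow(7, Rational(1, 2)))), -131)) = Add(96, Add(-7074, Mul(Rational(-131, 2), Pow(7, Rational(1, 2))))) = Add(-6978, Mul(Rational(-131, 2), Pow(7, Rational(1, 2))))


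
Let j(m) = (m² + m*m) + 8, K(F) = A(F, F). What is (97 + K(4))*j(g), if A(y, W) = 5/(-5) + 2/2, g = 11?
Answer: 24250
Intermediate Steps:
A(y, W) = 0 (A(y, W) = 5*(-⅕) + 2*(½) = -1 + 1 = 0)
K(F) = 0
j(m) = 8 + 2*m² (j(m) = (m² + m²) + 8 = 2*m² + 8 = 8 + 2*m²)
(97 + K(4))*j(g) = (97 + 0)*(8 + 2*11²) = 97*(8 + 2*121) = 97*(8 + 242) = 97*250 = 24250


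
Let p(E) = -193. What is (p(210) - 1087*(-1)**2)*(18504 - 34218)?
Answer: 20113920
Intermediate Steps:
(p(210) - 1087*(-1)**2)*(18504 - 34218) = (-193 - 1087*(-1)**2)*(18504 - 34218) = (-193 - 1087*1)*(-15714) = (-193 - 1087)*(-15714) = -1280*(-15714) = 20113920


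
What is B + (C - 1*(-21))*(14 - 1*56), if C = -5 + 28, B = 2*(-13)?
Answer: -1874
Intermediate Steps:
B = -26
C = 23
B + (C - 1*(-21))*(14 - 1*56) = -26 + (23 - 1*(-21))*(14 - 1*56) = -26 + (23 + 21)*(14 - 56) = -26 + 44*(-42) = -26 - 1848 = -1874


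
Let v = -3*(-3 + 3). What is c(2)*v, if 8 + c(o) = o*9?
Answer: 0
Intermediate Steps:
c(o) = -8 + 9*o (c(o) = -8 + o*9 = -8 + 9*o)
v = 0 (v = -3*0 = 0)
c(2)*v = (-8 + 9*2)*0 = (-8 + 18)*0 = 10*0 = 0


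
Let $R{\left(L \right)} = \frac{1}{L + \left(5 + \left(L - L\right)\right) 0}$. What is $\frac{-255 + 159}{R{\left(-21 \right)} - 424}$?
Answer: $\frac{2016}{8905} \approx 0.22639$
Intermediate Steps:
$R{\left(L \right)} = \frac{1}{L}$ ($R{\left(L \right)} = \frac{1}{L + \left(5 + 0\right) 0} = \frac{1}{L + 5 \cdot 0} = \frac{1}{L + 0} = \frac{1}{L}$)
$\frac{-255 + 159}{R{\left(-21 \right)} - 424} = \frac{-255 + 159}{\frac{1}{-21} - 424} = - \frac{96}{- \frac{1}{21} - 424} = - \frac{96}{- \frac{8905}{21}} = \left(-96\right) \left(- \frac{21}{8905}\right) = \frac{2016}{8905}$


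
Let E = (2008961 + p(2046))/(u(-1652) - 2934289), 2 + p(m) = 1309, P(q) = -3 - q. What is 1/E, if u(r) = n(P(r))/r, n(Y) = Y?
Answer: -4847447077/3320962736 ≈ -1.4597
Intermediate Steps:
u(r) = (-3 - r)/r
p(m) = 1307 (p(m) = -2 + 1309 = 1307)
E = -3320962736/4847447077 (E = (2008961 + 1307)/((-3 - 1*(-1652))/(-1652) - 2934289) = 2010268/(-(-3 + 1652)/1652 - 2934289) = 2010268/(-1/1652*1649 - 2934289) = 2010268/(-1649/1652 - 2934289) = 2010268/(-4847447077/1652) = 2010268*(-1652/4847447077) = -3320962736/4847447077 ≈ -0.68509)
1/E = 1/(-3320962736/4847447077) = -4847447077/3320962736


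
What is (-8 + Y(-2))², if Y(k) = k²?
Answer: 16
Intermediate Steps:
(-8 + Y(-2))² = (-8 + (-2)²)² = (-8 + 4)² = (-4)² = 16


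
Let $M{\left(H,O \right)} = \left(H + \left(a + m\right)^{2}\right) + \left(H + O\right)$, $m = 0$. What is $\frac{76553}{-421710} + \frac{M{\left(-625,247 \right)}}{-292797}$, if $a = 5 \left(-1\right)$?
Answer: $- \frac{2444672929}{13719491430} \approx -0.17819$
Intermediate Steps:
$a = -5$
$M{\left(H,O \right)} = 25 + O + 2 H$ ($M{\left(H,O \right)} = \left(H + \left(-5 + 0\right)^{2}\right) + \left(H + O\right) = \left(H + \left(-5\right)^{2}\right) + \left(H + O\right) = \left(H + 25\right) + \left(H + O\right) = \left(25 + H\right) + \left(H + O\right) = 25 + O + 2 H$)
$\frac{76553}{-421710} + \frac{M{\left(-625,247 \right)}}{-292797} = \frac{76553}{-421710} + \frac{25 + 247 + 2 \left(-625\right)}{-292797} = 76553 \left(- \frac{1}{421710}\right) + \left(25 + 247 - 1250\right) \left(- \frac{1}{292797}\right) = - \frac{76553}{421710} - - \frac{326}{97599} = - \frac{76553}{421710} + \frac{326}{97599} = - \frac{2444672929}{13719491430}$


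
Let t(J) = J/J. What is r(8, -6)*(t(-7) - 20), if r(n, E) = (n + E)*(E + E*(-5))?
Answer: -912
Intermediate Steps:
r(n, E) = -4*E*(E + n) (r(n, E) = (E + n)*(E - 5*E) = (E + n)*(-4*E) = -4*E*(E + n))
t(J) = 1
r(8, -6)*(t(-7) - 20) = (-4*(-6)*(-6 + 8))*(1 - 20) = -4*(-6)*2*(-19) = 48*(-19) = -912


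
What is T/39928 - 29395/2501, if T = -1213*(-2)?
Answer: -583808067/49929964 ≈ -11.693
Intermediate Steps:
T = 2426
T/39928 - 29395/2501 = 2426/39928 - 29395/2501 = 2426*(1/39928) - 29395*1/2501 = 1213/19964 - 29395/2501 = -583808067/49929964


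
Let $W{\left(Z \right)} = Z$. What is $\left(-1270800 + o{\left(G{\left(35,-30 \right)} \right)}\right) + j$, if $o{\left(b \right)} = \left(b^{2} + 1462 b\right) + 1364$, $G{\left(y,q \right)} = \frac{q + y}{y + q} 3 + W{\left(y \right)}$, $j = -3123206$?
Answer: $-4335642$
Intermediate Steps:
$G{\left(y,q \right)} = 3 + y$ ($G{\left(y,q \right)} = \frac{q + y}{y + q} 3 + y = \frac{q + y}{q + y} 3 + y = 1 \cdot 3 + y = 3 + y$)
$o{\left(b \right)} = 1364 + b^{2} + 1462 b$
$\left(-1270800 + o{\left(G{\left(35,-30 \right)} \right)}\right) + j = \left(-1270800 + \left(1364 + \left(3 + 35\right)^{2} + 1462 \left(3 + 35\right)\right)\right) - 3123206 = \left(-1270800 + \left(1364 + 38^{2} + 1462 \cdot 38\right)\right) - 3123206 = \left(-1270800 + \left(1364 + 1444 + 55556\right)\right) - 3123206 = \left(-1270800 + 58364\right) - 3123206 = -1212436 - 3123206 = -4335642$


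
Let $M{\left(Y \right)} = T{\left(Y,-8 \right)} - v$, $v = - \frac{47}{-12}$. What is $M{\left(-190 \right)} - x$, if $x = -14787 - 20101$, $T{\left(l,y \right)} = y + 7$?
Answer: $\frac{418597}{12} \approx 34883.0$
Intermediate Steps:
$T{\left(l,y \right)} = 7 + y$
$v = \frac{47}{12}$ ($v = \left(-47\right) \left(- \frac{1}{12}\right) = \frac{47}{12} \approx 3.9167$)
$x = -34888$
$M{\left(Y \right)} = - \frac{59}{12}$ ($M{\left(Y \right)} = \left(7 - 8\right) - \frac{47}{12} = -1 - \frac{47}{12} = - \frac{59}{12}$)
$M{\left(-190 \right)} - x = - \frac{59}{12} - -34888 = - \frac{59}{12} + 34888 = \frac{418597}{12}$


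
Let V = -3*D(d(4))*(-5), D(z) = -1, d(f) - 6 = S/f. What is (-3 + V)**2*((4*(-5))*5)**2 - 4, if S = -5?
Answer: 3239996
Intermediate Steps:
d(f) = 6 - 5/f
V = -15 (V = -3*(-1)*(-5) = 3*(-5) = -15)
(-3 + V)**2*((4*(-5))*5)**2 - 4 = (-3 - 15)**2*((4*(-5))*5)**2 - 4 = (-18)**2*(-20*5)**2 - 4 = 324*(-100)**2 - 4 = 324*10000 - 4 = 3240000 - 4 = 3239996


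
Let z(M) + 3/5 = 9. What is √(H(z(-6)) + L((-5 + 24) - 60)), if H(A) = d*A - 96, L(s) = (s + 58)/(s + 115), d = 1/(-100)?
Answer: 17*I*√283790/925 ≈ 9.7905*I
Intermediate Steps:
d = -1/100 ≈ -0.010000
z(M) = 42/5 (z(M) = -⅗ + 9 = 42/5)
L(s) = (58 + s)/(115 + s)
H(A) = -96 - A/100 (H(A) = -A/100 - 96 = -96 - A/100)
√(H(z(-6)) + L((-5 + 24) - 60)) = √((-96 - 1/100*42/5) + (58 + ((-5 + 24) - 60))/(115 + ((-5 + 24) - 60))) = √((-96 - 21/250) + (58 + (19 - 60))/(115 + (19 - 60))) = √(-24021/250 + (58 - 41)/(115 - 41)) = √(-24021/250 + 17/74) = √(-443326/4625) = 17*I*√283790/925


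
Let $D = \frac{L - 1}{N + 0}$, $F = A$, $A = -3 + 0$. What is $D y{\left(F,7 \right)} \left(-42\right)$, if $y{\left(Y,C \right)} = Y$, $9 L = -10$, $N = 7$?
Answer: $-38$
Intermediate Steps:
$A = -3$
$F = -3$
$L = - \frac{10}{9}$ ($L = \frac{1}{9} \left(-10\right) = - \frac{10}{9} \approx -1.1111$)
$D = - \frac{19}{63}$ ($D = \frac{- \frac{10}{9} - 1}{7 + 0} = - \frac{19}{9 \cdot 7} = \left(- \frac{19}{9}\right) \frac{1}{7} = - \frac{19}{63} \approx -0.30159$)
$D y{\left(F,7 \right)} \left(-42\right) = \left(- \frac{19}{63}\right) \left(-3\right) \left(-42\right) = \frac{19}{21} \left(-42\right) = -38$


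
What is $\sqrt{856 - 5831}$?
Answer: $5 i \sqrt{199} \approx 70.534 i$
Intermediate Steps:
$\sqrt{856 - 5831} = \sqrt{-4975} = 5 i \sqrt{199}$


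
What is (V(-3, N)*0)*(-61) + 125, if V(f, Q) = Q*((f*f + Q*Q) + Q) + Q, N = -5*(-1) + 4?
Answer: 125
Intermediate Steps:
N = 9 (N = 5 + 4 = 9)
V(f, Q) = Q + Q*(Q + Q² + f²) (V(f, Q) = Q*((f² + Q²) + Q) + Q = Q*((Q² + f²) + Q) + Q = Q*(Q + Q² + f²) + Q = Q + Q*(Q + Q² + f²))
(V(-3, N)*0)*(-61) + 125 = ((9*(1 + 9 + 9² + (-3)²))*0)*(-61) + 125 = ((9*(1 + 9 + 81 + 9))*0)*(-61) + 125 = ((9*100)*0)*(-61) + 125 = (900*0)*(-61) + 125 = 0*(-61) + 125 = 0 + 125 = 125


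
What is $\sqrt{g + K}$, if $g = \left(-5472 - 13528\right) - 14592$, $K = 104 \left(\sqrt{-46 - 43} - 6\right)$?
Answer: $2 \sqrt{-8554 + 26 i \sqrt{89}} \approx 2.6518 + 184.99 i$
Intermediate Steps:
$K = -624 + 104 i \sqrt{89}$ ($K = 104 \left(\sqrt{-89} - 6\right) = 104 \left(i \sqrt{89} - 6\right) = 104 \left(-6 + i \sqrt{89}\right) = -624 + 104 i \sqrt{89} \approx -624.0 + 981.13 i$)
$g = -33592$ ($g = -19000 - 14592 = -33592$)
$\sqrt{g + K} = \sqrt{-33592 - \left(624 - 104 i \sqrt{89}\right)} = \sqrt{-34216 + 104 i \sqrt{89}}$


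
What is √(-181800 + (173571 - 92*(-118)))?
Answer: √2627 ≈ 51.254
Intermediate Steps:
√(-181800 + (173571 - 92*(-118))) = √(-181800 + (173571 - 1*(-10856))) = √(-181800 + (173571 + 10856)) = √(-181800 + 184427) = √2627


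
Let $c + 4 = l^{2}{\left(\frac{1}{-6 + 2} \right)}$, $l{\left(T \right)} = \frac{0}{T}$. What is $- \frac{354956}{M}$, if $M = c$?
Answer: $88739$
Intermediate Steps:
$l{\left(T \right)} = 0$
$c = -4$ ($c = -4 + 0^{2} = -4 + 0 = -4$)
$M = -4$
$- \frac{354956}{M} = - \frac{354956}{-4} = \left(-354956\right) \left(- \frac{1}{4}\right) = 88739$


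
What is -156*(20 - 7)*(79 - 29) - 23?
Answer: -101423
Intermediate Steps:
-156*(20 - 7)*(79 - 29) - 23 = -2028*50 - 23 = -156*650 - 23 = -101400 - 23 = -101423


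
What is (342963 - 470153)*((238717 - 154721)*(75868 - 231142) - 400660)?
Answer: 1658913167785160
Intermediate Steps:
(342963 - 470153)*((238717 - 154721)*(75868 - 231142) - 400660) = -127190*(83996*(-155274) - 400660) = -127190*(-13042394904 - 400660) = -127190*(-13042795564) = 1658913167785160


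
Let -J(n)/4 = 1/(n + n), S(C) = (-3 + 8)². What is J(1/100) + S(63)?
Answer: -175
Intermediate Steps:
S(C) = 25 (S(C) = 5² = 25)
J(n) = -2/n (J(n) = -4/(n + n) = -4*1/(2*n) = -2/n)
J(1/100) + S(63) = -2/(1/100) + 25 = -2/1/100 + 25 = -2*100 + 25 = -200 + 25 = -175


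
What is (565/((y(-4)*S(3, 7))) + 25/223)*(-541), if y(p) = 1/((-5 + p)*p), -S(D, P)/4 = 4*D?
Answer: 204435785/892 ≈ 2.2919e+5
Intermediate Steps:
S(D, P) = -16*D
y(p) = 1/(p*(-5 + p))
(565/((y(-4)*S(3, 7))) + 25/223)*(-541) = (565/(((1/((-4)*(-5 - 4)))*(-16*3))) + 25/223)*(-541) = (565/((-¼/(-9)*(-48))) + 25*(1/223))*(-541) = (565/((-¼*(-⅑)*(-48))) + 25/223)*(-541) = (565/(((1/36)*(-48))) + 25/223)*(-541) = (565/(-4/3) + 25/223)*(-541) = (565*(-¾) + 25/223)*(-541) = (-1695/4 + 25/223)*(-541) = -377885/892*(-541) = 204435785/892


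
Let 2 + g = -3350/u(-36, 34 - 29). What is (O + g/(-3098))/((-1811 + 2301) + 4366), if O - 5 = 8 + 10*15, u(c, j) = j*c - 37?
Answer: 54788221/1632261848 ≈ 0.033566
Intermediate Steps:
u(c, j) = -37 + c*j (u(c, j) = c*j - 37 = -37 + c*j)
O = 163 (O = 5 + (8 + 10*15) = 5 + (8 + 150) = 5 + 158 = 163)
g = 2916/217 (g = -2 - 3350/(-37 - 36*(34 - 29)) = -2 - 3350/(-37 - 36*5) = -2 - 3350/(-37 - 180) = -2 - 3350/(-217) = -2 - 3350*(-1/217) = -2 + 3350/217 = 2916/217 ≈ 13.438)
(O + g/(-3098))/((-1811 + 2301) + 4366) = (163 + (2916/217)/(-3098))/((-1811 + 2301) + 4366) = (163 + (2916/217)*(-1/3098))/(490 + 4366) = (163 - 1458/336133)/4856 = (54788221/336133)*(1/4856) = 54788221/1632261848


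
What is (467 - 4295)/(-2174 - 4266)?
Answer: 957/1610 ≈ 0.59441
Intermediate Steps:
(467 - 4295)/(-2174 - 4266) = -3828/(-6440) = -3828*(-1/6440) = 957/1610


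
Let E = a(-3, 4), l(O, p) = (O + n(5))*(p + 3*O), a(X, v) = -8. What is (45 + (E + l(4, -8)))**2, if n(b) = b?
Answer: 5329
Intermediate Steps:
l(O, p) = (5 + O)*(p + 3*O) (l(O, p) = (O + 5)*(p + 3*O) = (5 + O)*(p + 3*O))
E = -8
(45 + (E + l(4, -8)))**2 = (45 + (-8 + (3*4**2 + 5*(-8) + 15*4 + 4*(-8))))**2 = (45 + (-8 + (3*16 - 40 + 60 - 32)))**2 = (45 + (-8 + (48 - 40 + 60 - 32)))**2 = (45 + (-8 + 36))**2 = (45 + 28)**2 = 73**2 = 5329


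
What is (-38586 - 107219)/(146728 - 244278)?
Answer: 29161/19510 ≈ 1.4947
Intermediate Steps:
(-38586 - 107219)/(146728 - 244278) = -145805/(-97550) = -145805*(-1/97550) = 29161/19510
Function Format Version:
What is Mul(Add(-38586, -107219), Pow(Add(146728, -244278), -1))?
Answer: Rational(29161, 19510) ≈ 1.4947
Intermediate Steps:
Mul(Add(-38586, -107219), Pow(Add(146728, -244278), -1)) = Mul(-145805, Pow(-97550, -1)) = Mul(-145805, Rational(-1, 97550)) = Rational(29161, 19510)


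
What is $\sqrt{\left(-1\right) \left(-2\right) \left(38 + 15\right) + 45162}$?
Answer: $2 \sqrt{11317} \approx 212.76$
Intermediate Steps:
$\sqrt{\left(-1\right) \left(-2\right) \left(38 + 15\right) + 45162} = \sqrt{2 \cdot 53 + 45162} = \sqrt{106 + 45162} = \sqrt{45268} = 2 \sqrt{11317}$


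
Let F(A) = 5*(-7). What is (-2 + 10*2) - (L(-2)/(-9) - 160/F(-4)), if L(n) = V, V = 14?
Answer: 944/63 ≈ 14.984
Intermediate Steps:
F(A) = -35
L(n) = 14
(-2 + 10*2) - (L(-2)/(-9) - 160/F(-4)) = (-2 + 10*2) - (14/(-9) - 160/(-35)) = (-2 + 20) - (14*(-⅑) - 160*(-1/35)) = 18 - (-14/9 + 32/7) = 18 - 1*190/63 = 18 - 190/63 = 944/63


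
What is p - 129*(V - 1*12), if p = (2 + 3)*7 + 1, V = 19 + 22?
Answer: -3705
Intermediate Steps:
V = 41
p = 36 (p = 5*7 + 1 = 35 + 1 = 36)
p - 129*(V - 1*12) = 36 - 129*(41 - 1*12) = 36 - 129*(41 - 12) = 36 - 129*29 = 36 - 3741 = -3705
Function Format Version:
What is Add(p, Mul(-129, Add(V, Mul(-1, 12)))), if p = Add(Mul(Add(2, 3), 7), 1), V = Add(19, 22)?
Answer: -3705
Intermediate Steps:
V = 41
p = 36 (p = Add(Mul(5, 7), 1) = Add(35, 1) = 36)
Add(p, Mul(-129, Add(V, Mul(-1, 12)))) = Add(36, Mul(-129, Add(41, Mul(-1, 12)))) = Add(36, Mul(-129, Add(41, -12))) = Add(36, Mul(-129, 29)) = Add(36, -3741) = -3705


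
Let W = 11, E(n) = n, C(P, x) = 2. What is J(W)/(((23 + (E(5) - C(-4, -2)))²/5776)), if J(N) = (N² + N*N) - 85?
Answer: 226708/169 ≈ 1341.5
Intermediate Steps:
J(N) = -85 + 2*N² (J(N) = (N² + N²) - 85 = 2*N² - 85 = -85 + 2*N²)
J(W)/(((23 + (E(5) - C(-4, -2)))²/5776)) = (-85 + 2*11²)/(((23 + (5 - 1*2))²/5776)) = (-85 + 2*121)/(((23 + (5 - 2))²*(1/5776))) = (-85 + 242)/(((23 + 3)²*(1/5776))) = 157/((26²*(1/5776))) = 157/((676*(1/5776))) = 157/(169/1444) = 157*(1444/169) = 226708/169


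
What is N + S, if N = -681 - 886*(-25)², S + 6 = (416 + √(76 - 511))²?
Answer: -381816 + 832*I*√435 ≈ -3.8182e+5 + 17353.0*I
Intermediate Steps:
S = -6 + (416 + I*√435)² (S = -6 + (416 + √(76 - 511))² = -6 + (416 + √(-435))² = -6 + (416 + I*√435)² ≈ 1.7262e+5 + 17353.0*I)
N = -554431 (N = -681 - 886*625 = -681 - 553750 = -554431)
N + S = -554431 + (172615 + 832*I*√435) = -381816 + 832*I*√435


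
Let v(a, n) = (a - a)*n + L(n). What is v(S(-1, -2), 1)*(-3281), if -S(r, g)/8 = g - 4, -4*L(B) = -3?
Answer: -9843/4 ≈ -2460.8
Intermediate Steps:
L(B) = ¾ (L(B) = -¼*(-3) = ¾)
S(r, g) = 32 - 8*g (S(r, g) = -8*(g - 4) = -8*(-4 + g) = 32 - 8*g)
v(a, n) = ¾ (v(a, n) = (a - a)*n + ¾ = 0*n + ¾ = 0 + ¾ = ¾)
v(S(-1, -2), 1)*(-3281) = (¾)*(-3281) = -9843/4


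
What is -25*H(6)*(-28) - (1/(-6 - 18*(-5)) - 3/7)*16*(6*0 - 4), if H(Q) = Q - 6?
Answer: -2824/105 ≈ -26.895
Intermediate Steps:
H(Q) = -6 + Q
-25*H(6)*(-28) - (1/(-6 - 18*(-5)) - 3/7)*16*(6*0 - 4) = -25*(-6 + 6)*(-28) - (1/(-6 - 18*(-5)) - 3/7)*16*(6*0 - 4) = -25*0*(-28) - (-⅕/(-24) - 3*⅐)*16*(0 - 4) = 0*(-28) - (-1/24*(-⅕) - 3/7)*16*(-4) = 0 - (1/120 - 3/7)*16*(-4) = 0 - (-353/840*16)*(-4) = 0 - (-706)*(-4)/105 = 0 - 1*2824/105 = 0 - 2824/105 = -2824/105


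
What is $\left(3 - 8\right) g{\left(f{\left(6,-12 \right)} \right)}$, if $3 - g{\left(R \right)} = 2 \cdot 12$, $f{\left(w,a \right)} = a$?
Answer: $105$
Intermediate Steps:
$g{\left(R \right)} = -21$ ($g{\left(R \right)} = 3 - 2 \cdot 12 = 3 - 24 = -21$)
$\left(3 - 8\right) g{\left(f{\left(6,-12 \right)} \right)} = \left(3 - 8\right) \left(-21\right) = \left(-5\right) \left(-21\right) = 105$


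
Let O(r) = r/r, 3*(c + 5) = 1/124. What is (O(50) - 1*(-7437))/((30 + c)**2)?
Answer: 1029300192/86508601 ≈ 11.898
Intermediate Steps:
c = -1859/372 (c = -5 + (1/3)/124 = -5 + (1/3)*(1/124) = -5 + 1/372 = -1859/372 ≈ -4.9973)
O(r) = 1
(O(50) - 1*(-7437))/((30 + c)**2) = (1 - 1*(-7437))/((30 - 1859/372)**2) = (1 + 7437)/((9301/372)**2) = 7438/(86508601/138384) = 7438*(138384/86508601) = 1029300192/86508601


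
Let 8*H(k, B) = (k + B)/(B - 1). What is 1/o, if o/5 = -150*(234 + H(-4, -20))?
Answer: -7/1229250 ≈ -5.6945e-6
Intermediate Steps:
H(k, B) = (B + k)/(8*(-1 + B)) (H(k, B) = ((k + B)/(B - 1))/8 = ((B + k)/(-1 + B))/8 = (B + k)/(8*(-1 + B)))
o = -1229250/7 (o = 5*(-150*(234 + (-20 - 4)/(8*(-1 - 20)))) = 5*(-150*(234 + (1/8)*(-24)/(-21))) = 5*(-150*(234 + (1/8)*(-1/21)*(-24))) = 5*(-150*(234 + 1/7)) = 5*(-150*1639/7) = 5*(-245850/7) = -1229250/7 ≈ -1.7561e+5)
1/o = 1/(-1229250/7) = -7/1229250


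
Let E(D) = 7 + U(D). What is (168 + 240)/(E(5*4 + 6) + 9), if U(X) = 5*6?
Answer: 204/23 ≈ 8.8696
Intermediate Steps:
U(X) = 30
E(D) = 37 (E(D) = 7 + 30 = 37)
(168 + 240)/(E(5*4 + 6) + 9) = (168 + 240)/(37 + 9) = 408/46 = 408*(1/46) = 204/23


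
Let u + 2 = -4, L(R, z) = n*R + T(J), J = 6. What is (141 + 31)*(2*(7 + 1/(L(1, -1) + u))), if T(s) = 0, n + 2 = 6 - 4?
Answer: 7052/3 ≈ 2350.7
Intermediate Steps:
n = 0 (n = -2 + (6 - 4) = -2 + 2 = 0)
L(R, z) = 0 (L(R, z) = 0*R + 0 = 0 + 0 = 0)
u = -6 (u = -2 - 4 = -6)
(141 + 31)*(2*(7 + 1/(L(1, -1) + u))) = (141 + 31)*(2*(7 + 1/(0 - 6))) = 172*(2*(7 + 1/(-6))) = 172*(2*(7 - 1/6)) = 172*(2*(41/6)) = 172*(41/3) = 7052/3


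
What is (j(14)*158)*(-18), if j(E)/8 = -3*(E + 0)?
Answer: 955584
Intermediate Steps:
j(E) = -24*E (j(E) = 8*(-3*(E + 0)) = 8*(-3*E) = -24*E)
(j(14)*158)*(-18) = (-24*14*158)*(-18) = -336*158*(-18) = -53088*(-18) = 955584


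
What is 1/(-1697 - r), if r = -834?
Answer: -1/863 ≈ -0.0011587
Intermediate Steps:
1/(-1697 - r) = 1/(-1697 - 1*(-834)) = 1/(-1697 + 834) = 1/(-863) = -1/863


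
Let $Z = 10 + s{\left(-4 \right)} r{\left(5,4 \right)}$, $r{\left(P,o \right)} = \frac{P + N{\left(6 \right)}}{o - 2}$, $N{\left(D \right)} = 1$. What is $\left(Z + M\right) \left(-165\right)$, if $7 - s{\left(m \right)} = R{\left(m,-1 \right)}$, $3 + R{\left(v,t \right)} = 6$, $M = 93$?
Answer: $-18975$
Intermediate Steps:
$R{\left(v,t \right)} = 3$ ($R{\left(v,t \right)} = -3 + 6 = 3$)
$s{\left(m \right)} = 4$ ($s{\left(m \right)} = 7 - 3 = 4$)
$r{\left(P,o \right)} = \frac{1 + P}{-2 + o}$ ($r{\left(P,o \right)} = \frac{P + 1}{o - 2} = \frac{1 + P}{-2 + o}$)
$Z = 22$ ($Z = 10 + 4 \frac{1 + 5}{-2 + 4} = 10 + 4 \cdot \frac{1}{2} \cdot 6 = 10 + 4 \cdot 3 = 10 + 12 = 22$)
$\left(Z + M\right) \left(-165\right) = \left(22 + 93\right) \left(-165\right) = 115 \left(-165\right) = -18975$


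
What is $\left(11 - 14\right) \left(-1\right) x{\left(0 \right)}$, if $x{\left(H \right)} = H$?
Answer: $0$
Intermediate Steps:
$\left(11 - 14\right) \left(-1\right) x{\left(0 \right)} = \left(11 - 14\right) \left(-1\right) 0 = \left(-3\right) \left(-1\right) 0 = 3 \cdot 0 = 0$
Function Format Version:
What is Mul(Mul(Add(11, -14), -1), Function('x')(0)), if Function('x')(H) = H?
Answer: 0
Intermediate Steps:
Mul(Mul(Add(11, -14), -1), Function('x')(0)) = Mul(Mul(Add(11, -14), -1), 0) = Mul(Mul(-3, -1), 0) = Mul(3, 0) = 0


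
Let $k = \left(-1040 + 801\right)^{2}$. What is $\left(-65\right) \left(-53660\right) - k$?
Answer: $3430779$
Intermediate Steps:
$k = 57121$ ($k = \left(-239\right)^{2} = 57121$)
$\left(-65\right) \left(-53660\right) - k = \left(-65\right) \left(-53660\right) - 57121 = 3487900 - 57121 = 3430779$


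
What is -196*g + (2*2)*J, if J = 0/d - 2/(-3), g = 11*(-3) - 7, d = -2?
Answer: 23528/3 ≈ 7842.7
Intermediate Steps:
g = -40 (g = -33 - 7 = -40)
J = ⅔ (J = 0/(-2) - 2/(-3) = 0*(-½) - 2*(-⅓) = 0 + ⅔ = ⅔ ≈ 0.66667)
-196*g + (2*2)*J = -196*(-40) + (2*2)*(⅔) = 7840 + 4*(⅔) = 7840 + 8/3 = 23528/3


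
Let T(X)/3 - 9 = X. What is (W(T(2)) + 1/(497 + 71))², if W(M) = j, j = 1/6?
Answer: 82369/2903616 ≈ 0.028368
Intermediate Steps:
T(X) = 27 + 3*X
j = ⅙ ≈ 0.16667
W(M) = ⅙
(W(T(2)) + 1/(497 + 71))² = (⅙ + 1/(497 + 71))² = (⅙ + 1/568)² = (287/1704)² = 82369/2903616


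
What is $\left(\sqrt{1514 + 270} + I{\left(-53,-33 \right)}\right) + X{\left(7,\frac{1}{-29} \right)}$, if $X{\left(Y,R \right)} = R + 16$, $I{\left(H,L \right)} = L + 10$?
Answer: $- \frac{204}{29} + 2 \sqrt{446} \approx 35.203$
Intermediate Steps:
$I{\left(H,L \right)} = 10 + L$
$X{\left(Y,R \right)} = 16 + R$
$\left(\sqrt{1514 + 270} + I{\left(-53,-33 \right)}\right) + X{\left(7,\frac{1}{-29} \right)} = \left(\sqrt{1514 + 270} + \left(10 - 33\right)\right) + \left(16 + \frac{1}{-29}\right) = \left(\sqrt{1784} - 23\right) + \left(16 - \frac{1}{29}\right) = \left(2 \sqrt{446} - 23\right) + \frac{463}{29} = \left(-23 + 2 \sqrt{446}\right) + \frac{463}{29} = - \frac{204}{29} + 2 \sqrt{446}$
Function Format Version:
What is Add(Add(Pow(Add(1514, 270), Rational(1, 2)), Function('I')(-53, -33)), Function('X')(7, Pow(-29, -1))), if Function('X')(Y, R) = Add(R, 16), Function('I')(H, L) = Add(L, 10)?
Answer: Add(Rational(-204, 29), Mul(2, Pow(446, Rational(1, 2)))) ≈ 35.203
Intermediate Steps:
Function('I')(H, L) = Add(10, L)
Function('X')(Y, R) = Add(16, R)
Add(Add(Pow(Add(1514, 270), Rational(1, 2)), Function('I')(-53, -33)), Function('X')(7, Pow(-29, -1))) = Add(Add(Pow(Add(1514, 270), Rational(1, 2)), Add(10, -33)), Add(16, Pow(-29, -1))) = Add(Add(Pow(1784, Rational(1, 2)), -23), Add(16, Rational(-1, 29))) = Add(Add(Mul(2, Pow(446, Rational(1, 2))), -23), Rational(463, 29)) = Add(Add(-23, Mul(2, Pow(446, Rational(1, 2)))), Rational(463, 29)) = Add(Rational(-204, 29), Mul(2, Pow(446, Rational(1, 2))))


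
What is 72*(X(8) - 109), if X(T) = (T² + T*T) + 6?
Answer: 1800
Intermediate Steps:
X(T) = 6 + 2*T² (X(T) = (T² + T²) + 6 = 2*T² + 6 = 6 + 2*T²)
72*(X(8) - 109) = 72*((6 + 2*8²) - 109) = 72*((6 + 2*64) - 109) = 72*((6 + 128) - 109) = 72*(134 - 109) = 72*25 = 1800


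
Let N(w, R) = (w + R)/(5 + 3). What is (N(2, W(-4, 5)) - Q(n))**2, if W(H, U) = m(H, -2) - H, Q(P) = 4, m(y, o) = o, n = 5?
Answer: 49/4 ≈ 12.250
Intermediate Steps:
W(H, U) = -2 - H
N(w, R) = R/8 + w/8 (N(w, R) = (R + w)/8 = (R + w)*(1/8) = R/8 + w/8)
(N(2, W(-4, 5)) - Q(n))**2 = (((-2 - 1*(-4))/8 + (1/8)*2) - 1*4)**2 = (((-2 + 4)/8 + 1/4) - 4)**2 = (((1/8)*2 + 1/4) - 4)**2 = ((1/4 + 1/4) - 4)**2 = (1/2 - 4)**2 = (-7/2)**2 = 49/4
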